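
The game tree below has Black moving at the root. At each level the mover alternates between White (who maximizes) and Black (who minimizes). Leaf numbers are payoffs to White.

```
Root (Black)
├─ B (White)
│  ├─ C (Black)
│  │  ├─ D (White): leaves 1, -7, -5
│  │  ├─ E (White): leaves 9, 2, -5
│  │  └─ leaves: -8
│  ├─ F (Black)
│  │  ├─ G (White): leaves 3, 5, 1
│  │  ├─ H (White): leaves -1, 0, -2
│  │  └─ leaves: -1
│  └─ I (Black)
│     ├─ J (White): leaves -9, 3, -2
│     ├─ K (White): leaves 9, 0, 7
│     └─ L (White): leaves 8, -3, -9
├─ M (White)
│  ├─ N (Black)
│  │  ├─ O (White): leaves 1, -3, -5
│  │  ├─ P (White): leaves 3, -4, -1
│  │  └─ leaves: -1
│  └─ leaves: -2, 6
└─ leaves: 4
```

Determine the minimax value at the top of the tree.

3

D (White): max(1, -7, -5) = 1
E (White): max(9, 2, -5) = 9
C (Black): min(1, 9, -8) = -8
G (White): max(3, 5, 1) = 5
H (White): max(-1, 0, -2) = 0
F (Black): min(5, 0, -1) = -1
J (White): max(-9, 3, -2) = 3
K (White): max(9, 0, 7) = 9
L (White): max(8, -3, -9) = 8
I (Black): min(3, 9, 8) = 3
B (White): max(-8, -1, 3) = 3
O (White): max(1, -3, -5) = 1
P (White): max(3, -4, -1) = 3
N (Black): min(1, 3, -1) = -1
M (White): max(-1, -2, 6) = 6
Root (Black): min(3, 6, 4) = 3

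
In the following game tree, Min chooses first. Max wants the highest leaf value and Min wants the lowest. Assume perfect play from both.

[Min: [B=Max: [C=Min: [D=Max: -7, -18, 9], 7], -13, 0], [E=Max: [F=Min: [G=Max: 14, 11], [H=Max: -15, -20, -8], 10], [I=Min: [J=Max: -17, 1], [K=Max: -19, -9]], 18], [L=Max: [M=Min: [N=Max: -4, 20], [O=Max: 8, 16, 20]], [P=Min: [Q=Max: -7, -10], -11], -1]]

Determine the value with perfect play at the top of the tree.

D (Max): max(-7, -18, 9) = 9
C (Min): min(9, 7) = 7
B (Max): max(7, -13, 0) = 7
G (Max): max(14, 11) = 14
H (Max): max(-15, -20, -8) = -8
F (Min): min(14, -8, 10) = -8
J (Max): max(-17, 1) = 1
K (Max): max(-19, -9) = -9
I (Min): min(1, -9) = -9
E (Max): max(-8, -9, 18) = 18
N (Max): max(-4, 20) = 20
O (Max): max(8, 16, 20) = 20
M (Min): min(20, 20) = 20
Q (Max): max(-7, -10) = -7
P (Min): min(-7, -11) = -11
L (Max): max(20, -11, -1) = 20
Root (Min): min(7, 18, 20) = 7

7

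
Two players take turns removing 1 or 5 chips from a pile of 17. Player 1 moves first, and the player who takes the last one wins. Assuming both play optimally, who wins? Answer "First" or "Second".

First

i:   0  1  2  3  4  5  6  7  8  9 10 11 12 13 14 15 16 17
     L  W  L  W  L  W  L  W  L  W  L  W  L  W  L  W  L  W
Position 17 is W, so the first player wins.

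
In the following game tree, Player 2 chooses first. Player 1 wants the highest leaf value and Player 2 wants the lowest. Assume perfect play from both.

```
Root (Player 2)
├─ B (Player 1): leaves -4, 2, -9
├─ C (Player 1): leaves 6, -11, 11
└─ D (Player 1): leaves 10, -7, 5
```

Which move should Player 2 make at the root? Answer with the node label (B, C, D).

B (Player 1): max(-4, 2, -9) = 2
C (Player 1): max(6, -11, 11) = 11
D (Player 1): max(10, -7, 5) = 10
Root (Player 2): min(2, 11, 10) = 2
Player 2 picks the child with the lowest value: B (value 2).

B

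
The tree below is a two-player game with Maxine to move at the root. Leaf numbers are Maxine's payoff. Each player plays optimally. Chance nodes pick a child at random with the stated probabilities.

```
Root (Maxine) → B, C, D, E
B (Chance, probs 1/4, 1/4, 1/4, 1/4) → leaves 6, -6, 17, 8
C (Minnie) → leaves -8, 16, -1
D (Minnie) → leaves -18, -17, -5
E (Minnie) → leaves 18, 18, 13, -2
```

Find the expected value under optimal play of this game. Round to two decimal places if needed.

6.25

B (Chance): 1/4·6 + 1/4·-6 + 1/4·17 + 1/4·8 = 6.25
C (Minnie): min(-8, 16, -1) = -8
D (Minnie): min(-18, -17, -5) = -18
E (Minnie): min(18, 18, 13, -2) = -2
Root (Maxine): max(6.25, -8, -18, -2) = 6.25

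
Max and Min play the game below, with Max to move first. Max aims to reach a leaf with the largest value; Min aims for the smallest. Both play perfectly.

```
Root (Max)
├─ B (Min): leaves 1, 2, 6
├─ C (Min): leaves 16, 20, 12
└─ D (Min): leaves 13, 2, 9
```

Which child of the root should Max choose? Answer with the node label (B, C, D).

C

B (Min): min(1, 2, 6) = 1
C (Min): min(16, 20, 12) = 12
D (Min): min(13, 2, 9) = 2
Root (Max): max(1, 12, 2) = 12
Max picks the child with the highest value: C (value 12).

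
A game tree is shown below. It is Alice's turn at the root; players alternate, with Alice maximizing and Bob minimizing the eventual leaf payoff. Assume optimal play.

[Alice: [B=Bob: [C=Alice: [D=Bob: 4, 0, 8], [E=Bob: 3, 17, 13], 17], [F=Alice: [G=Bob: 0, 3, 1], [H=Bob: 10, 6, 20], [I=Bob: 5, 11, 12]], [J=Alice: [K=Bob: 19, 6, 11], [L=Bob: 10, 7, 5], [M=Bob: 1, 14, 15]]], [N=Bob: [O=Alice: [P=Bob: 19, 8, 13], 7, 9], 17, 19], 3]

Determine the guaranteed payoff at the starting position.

D (Bob): min(4, 0, 8) = 0
E (Bob): min(3, 17, 13) = 3
C (Alice): max(0, 3, 17) = 17
G (Bob): min(0, 3, 1) = 0
H (Bob): min(10, 6, 20) = 6
I (Bob): min(5, 11, 12) = 5
F (Alice): max(0, 6, 5) = 6
K (Bob): min(19, 6, 11) = 6
L (Bob): min(10, 7, 5) = 5
M (Bob): min(1, 14, 15) = 1
J (Alice): max(6, 5, 1) = 6
B (Bob): min(17, 6, 6) = 6
P (Bob): min(19, 8, 13) = 8
O (Alice): max(8, 7, 9) = 9
N (Bob): min(9, 17, 19) = 9
Root (Alice): max(6, 9, 3) = 9

9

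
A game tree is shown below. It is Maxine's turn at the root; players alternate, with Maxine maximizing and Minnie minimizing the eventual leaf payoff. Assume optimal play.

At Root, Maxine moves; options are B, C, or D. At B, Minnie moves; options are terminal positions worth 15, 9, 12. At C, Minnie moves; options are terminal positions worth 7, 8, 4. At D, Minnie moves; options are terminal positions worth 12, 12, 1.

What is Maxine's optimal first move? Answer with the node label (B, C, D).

B (Minnie): min(15, 9, 12) = 9
C (Minnie): min(7, 8, 4) = 4
D (Minnie): min(12, 12, 1) = 1
Root (Maxine): max(9, 4, 1) = 9
Maxine picks the child with the highest value: B (value 9).

B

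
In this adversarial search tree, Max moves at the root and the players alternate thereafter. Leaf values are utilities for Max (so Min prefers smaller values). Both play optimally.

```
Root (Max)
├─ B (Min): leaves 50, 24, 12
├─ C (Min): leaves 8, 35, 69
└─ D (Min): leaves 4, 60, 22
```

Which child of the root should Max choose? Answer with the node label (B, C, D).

B (Min): min(50, 24, 12) = 12
C (Min): min(8, 35, 69) = 8
D (Min): min(4, 60, 22) = 4
Root (Max): max(12, 8, 4) = 12
Max picks the child with the highest value: B (value 12).

B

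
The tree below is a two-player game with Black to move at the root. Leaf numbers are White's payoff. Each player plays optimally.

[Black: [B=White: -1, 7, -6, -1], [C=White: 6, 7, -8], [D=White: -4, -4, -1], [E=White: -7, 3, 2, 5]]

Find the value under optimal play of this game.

-1

B (White): max(-1, 7, -6, -1) = 7
C (White): max(6, 7, -8) = 7
D (White): max(-4, -4, -1) = -1
E (White): max(-7, 3, 2, 5) = 5
Root (Black): min(7, 7, -1, 5) = -1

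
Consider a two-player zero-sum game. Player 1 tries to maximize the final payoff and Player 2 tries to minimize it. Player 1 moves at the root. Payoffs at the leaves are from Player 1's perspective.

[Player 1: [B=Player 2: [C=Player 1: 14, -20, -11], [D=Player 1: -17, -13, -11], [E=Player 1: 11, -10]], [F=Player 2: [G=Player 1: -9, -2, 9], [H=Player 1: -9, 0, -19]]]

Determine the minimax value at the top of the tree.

C (Player 1): max(14, -20, -11) = 14
D (Player 1): max(-17, -13, -11) = -11
E (Player 1): max(11, -10) = 11
B (Player 2): min(14, -11, 11) = -11
G (Player 1): max(-9, -2, 9) = 9
H (Player 1): max(-9, 0, -19) = 0
F (Player 2): min(9, 0) = 0
Root (Player 1): max(-11, 0) = 0

0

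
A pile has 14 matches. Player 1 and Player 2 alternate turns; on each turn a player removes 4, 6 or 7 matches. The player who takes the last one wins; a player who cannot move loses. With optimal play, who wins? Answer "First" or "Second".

Second

Mark each pile size as W (mover wins) or L (mover loses):
i:   0  1  2  3  4  5  6  7  8  9 10 11 12 13 14
     L  L  L  L  W  W  W  W  W  W  W  L  L  L  L
Position 14 is L, so the second player wins.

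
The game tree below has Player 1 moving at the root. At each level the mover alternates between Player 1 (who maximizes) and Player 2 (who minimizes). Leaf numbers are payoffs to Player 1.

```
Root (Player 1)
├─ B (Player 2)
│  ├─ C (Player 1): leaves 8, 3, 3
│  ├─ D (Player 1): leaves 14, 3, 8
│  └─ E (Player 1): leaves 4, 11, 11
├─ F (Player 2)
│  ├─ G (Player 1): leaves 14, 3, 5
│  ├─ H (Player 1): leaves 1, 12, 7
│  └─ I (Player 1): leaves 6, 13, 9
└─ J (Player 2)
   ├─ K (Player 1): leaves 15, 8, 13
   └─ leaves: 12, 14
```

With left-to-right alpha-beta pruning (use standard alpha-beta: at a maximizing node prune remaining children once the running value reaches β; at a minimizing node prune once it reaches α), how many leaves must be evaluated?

18

C [α=-∞,β=+∞]: v=8
D [α=-∞,β=8]: v=14 after child 1 ≥ β → β-cutoff, skip 2
E [α=-∞,β=8]: v=11 after child 2 ≥ β → β-cutoff, skip 1
B [α=-∞,β=+∞]: v=8
G [α=8,β=+∞]: v=14
H [α=8,β=14]: v=12
I [α=8,β=12]: v=13 after child 2 ≥ β → β-cutoff, skip 1
F [α=8,β=+∞]: v=12
K [α=12,β=+∞]: v=15
J [α=12,β=+∞]: v=12 after child 2 ≤ α → α-cutoff, skip 1
Root [α=-∞,β=+∞]: v=12
Leaves evaluated: 18 of 23.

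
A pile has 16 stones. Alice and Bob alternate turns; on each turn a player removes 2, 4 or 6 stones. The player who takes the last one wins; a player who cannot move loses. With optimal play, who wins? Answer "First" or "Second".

Mark each pile size as W (mover wins) or L (mover loses):
i:   0  1  2  3  4  5  6  7  8  9 10 11 12 13 14 15 16
     L  L  W  W  W  W  W  W  L  L  W  W  W  W  W  W  L
Position 16 is L, so the second player wins.

Second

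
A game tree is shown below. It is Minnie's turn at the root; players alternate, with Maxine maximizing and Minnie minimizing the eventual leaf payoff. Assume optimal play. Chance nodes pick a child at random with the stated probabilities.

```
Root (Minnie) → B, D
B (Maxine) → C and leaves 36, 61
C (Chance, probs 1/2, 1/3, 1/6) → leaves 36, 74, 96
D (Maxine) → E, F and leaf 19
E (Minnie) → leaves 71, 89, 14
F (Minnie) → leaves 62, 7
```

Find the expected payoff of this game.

C (Chance): 1/2·36 + 1/3·74 + 1/6·96 = 58.67
B (Maxine): max(58.67, 36, 61) = 61
E (Minnie): min(71, 89, 14) = 14
F (Minnie): min(62, 7) = 7
D (Maxine): max(14, 7, 19) = 19
Root (Minnie): min(61, 19) = 19

19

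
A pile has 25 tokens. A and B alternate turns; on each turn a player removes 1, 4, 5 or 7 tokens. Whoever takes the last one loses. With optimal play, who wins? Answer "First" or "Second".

Second

W/L table (W = player to move can force a win):
i:   0  1  2  3  4  5  6  7  8  9 10 11 12 13 14 15 16 17 18 19 20 21 22 23 24 25
     W  L  W  L  W  W  W  W  W  L  W  L  W  W  W  W  W  L  W  L  W  W  W  W  W  L
Position 25 is L, so the second player wins.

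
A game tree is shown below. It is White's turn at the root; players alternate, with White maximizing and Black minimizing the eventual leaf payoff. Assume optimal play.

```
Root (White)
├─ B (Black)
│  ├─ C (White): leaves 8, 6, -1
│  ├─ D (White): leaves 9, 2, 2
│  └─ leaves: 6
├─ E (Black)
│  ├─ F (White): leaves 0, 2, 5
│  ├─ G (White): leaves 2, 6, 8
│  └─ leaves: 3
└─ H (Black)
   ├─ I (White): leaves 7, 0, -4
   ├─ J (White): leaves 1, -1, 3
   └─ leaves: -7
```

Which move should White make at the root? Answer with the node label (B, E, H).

C (White): max(8, 6, -1) = 8
D (White): max(9, 2, 2) = 9
B (Black): min(8, 9, 6) = 6
F (White): max(0, 2, 5) = 5
G (White): max(2, 6, 8) = 8
E (Black): min(5, 8, 3) = 3
I (White): max(7, 0, -4) = 7
J (White): max(1, -1, 3) = 3
H (Black): min(7, 3, -7) = -7
Root (White): max(6, 3, -7) = 6
White picks the child with the highest value: B (value 6).

B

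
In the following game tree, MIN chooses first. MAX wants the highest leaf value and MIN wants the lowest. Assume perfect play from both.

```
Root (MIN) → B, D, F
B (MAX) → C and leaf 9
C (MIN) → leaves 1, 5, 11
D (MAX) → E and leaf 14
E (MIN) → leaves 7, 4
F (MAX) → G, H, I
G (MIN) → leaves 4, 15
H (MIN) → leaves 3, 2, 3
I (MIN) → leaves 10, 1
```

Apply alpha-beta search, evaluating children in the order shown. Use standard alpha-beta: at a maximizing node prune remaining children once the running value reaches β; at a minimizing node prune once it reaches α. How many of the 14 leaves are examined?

12

C [α=-∞,β=+∞]: v=1
B [α=-∞,β=+∞]: v=9
E [α=-∞,β=9]: v=4
D [α=-∞,β=9]: v=14
G [α=-∞,β=9]: v=4
H [α=4,β=9]: v=3 after child 1 ≤ α → α-cutoff, skip 2
I [α=4,β=9]: v=1
F [α=-∞,β=9]: v=4
Root [α=-∞,β=+∞]: v=4
Leaves evaluated: 12 of 14.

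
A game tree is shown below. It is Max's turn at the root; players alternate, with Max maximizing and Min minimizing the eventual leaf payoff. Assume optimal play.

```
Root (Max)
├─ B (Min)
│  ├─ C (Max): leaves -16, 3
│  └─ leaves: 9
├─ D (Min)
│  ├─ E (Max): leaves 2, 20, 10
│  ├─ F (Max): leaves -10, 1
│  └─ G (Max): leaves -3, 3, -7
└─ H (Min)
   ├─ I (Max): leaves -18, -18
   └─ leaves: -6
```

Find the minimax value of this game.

C (Max): max(-16, 3) = 3
B (Min): min(3, 9) = 3
E (Max): max(2, 20, 10) = 20
F (Max): max(-10, 1) = 1
G (Max): max(-3, 3, -7) = 3
D (Min): min(20, 1, 3) = 1
I (Max): max(-18, -18) = -18
H (Min): min(-18, -6) = -18
Root (Max): max(3, 1, -18) = 3

3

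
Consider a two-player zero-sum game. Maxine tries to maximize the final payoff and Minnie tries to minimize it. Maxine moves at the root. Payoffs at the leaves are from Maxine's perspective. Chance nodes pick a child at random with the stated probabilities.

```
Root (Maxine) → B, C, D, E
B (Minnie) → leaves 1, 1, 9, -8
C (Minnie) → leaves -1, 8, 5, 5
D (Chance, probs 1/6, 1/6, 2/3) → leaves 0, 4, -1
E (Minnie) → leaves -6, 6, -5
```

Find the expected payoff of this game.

B (Minnie): min(1, 1, 9, -8) = -8
C (Minnie): min(-1, 8, 5, 5) = -1
D (Chance): 1/6·0 + 1/6·4 + 2/3·-1 = 0
E (Minnie): min(-6, 6, -5) = -6
Root (Maxine): max(-8, -1, 0, -6) = 0

0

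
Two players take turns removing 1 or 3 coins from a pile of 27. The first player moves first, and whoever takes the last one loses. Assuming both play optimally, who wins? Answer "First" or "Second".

Second

i:   0  1  2  3  4  5  6  7  8  9 10 11 12 13 14 15 16 17 18 19 20 21 22 23 24 25 26 27
     W  L  W  L  W  L  W  L  W  L  W  L  W  L  W  L  W  L  W  L  W  L  W  L  W  L  W  L
Position 27 is L, so the second player wins.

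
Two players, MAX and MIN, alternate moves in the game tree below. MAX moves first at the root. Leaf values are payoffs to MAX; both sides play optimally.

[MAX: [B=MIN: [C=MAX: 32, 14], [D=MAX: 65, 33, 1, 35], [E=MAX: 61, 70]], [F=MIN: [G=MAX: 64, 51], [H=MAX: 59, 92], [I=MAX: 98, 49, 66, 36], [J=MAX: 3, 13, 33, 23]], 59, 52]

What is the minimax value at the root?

59

C (MAX): max(32, 14) = 32
D (MAX): max(65, 33, 1, 35) = 65
E (MAX): max(61, 70) = 70
B (MIN): min(32, 65, 70) = 32
G (MAX): max(64, 51) = 64
H (MAX): max(59, 92) = 92
I (MAX): max(98, 49, 66, 36) = 98
J (MAX): max(3, 13, 33, 23) = 33
F (MIN): min(64, 92, 98, 33) = 33
Root (MAX): max(32, 33, 59, 52) = 59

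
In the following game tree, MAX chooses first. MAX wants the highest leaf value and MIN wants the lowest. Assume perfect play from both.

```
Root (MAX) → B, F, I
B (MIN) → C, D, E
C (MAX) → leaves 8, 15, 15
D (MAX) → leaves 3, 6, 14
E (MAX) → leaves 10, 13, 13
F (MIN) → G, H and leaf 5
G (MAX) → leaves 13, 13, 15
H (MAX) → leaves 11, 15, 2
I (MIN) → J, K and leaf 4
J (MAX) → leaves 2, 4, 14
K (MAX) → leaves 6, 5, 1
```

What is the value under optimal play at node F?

5

G: max(13, 13, 15) = 15
H: max(11, 15, 2) = 15
F: min(15, 15, 5) = 5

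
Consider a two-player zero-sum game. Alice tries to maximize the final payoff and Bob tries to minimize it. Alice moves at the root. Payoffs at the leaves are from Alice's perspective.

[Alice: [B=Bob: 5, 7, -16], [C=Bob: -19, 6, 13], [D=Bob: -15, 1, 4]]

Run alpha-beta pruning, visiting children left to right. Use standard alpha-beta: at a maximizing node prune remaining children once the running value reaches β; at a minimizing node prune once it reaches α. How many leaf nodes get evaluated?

B [α=-∞,β=+∞]: v=-16
C [α=-16,β=+∞]: v=-19 after child 1 ≤ α → α-cutoff, skip 2
D [α=-16,β=+∞]: v=-15
Root [α=-∞,β=+∞]: v=-15
Leaves evaluated: 7 of 9.

7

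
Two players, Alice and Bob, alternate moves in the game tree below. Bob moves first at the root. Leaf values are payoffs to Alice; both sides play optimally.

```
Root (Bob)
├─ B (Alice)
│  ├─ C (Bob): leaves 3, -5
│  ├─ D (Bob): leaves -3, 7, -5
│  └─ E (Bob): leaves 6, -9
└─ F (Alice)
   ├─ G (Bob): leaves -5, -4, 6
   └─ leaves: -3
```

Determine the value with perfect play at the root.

-5

C (Bob): min(3, -5) = -5
D (Bob): min(-3, 7, -5) = -5
E (Bob): min(6, -9) = -9
B (Alice): max(-5, -5, -9) = -5
G (Bob): min(-5, -4, 6) = -5
F (Alice): max(-5, -3) = -3
Root (Bob): min(-5, -3) = -5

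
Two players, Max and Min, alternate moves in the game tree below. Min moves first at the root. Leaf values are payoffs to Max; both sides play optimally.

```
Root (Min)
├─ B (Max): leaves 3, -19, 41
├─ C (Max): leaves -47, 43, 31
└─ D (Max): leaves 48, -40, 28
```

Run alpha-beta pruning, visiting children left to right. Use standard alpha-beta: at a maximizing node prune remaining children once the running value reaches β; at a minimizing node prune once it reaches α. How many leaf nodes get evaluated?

B [α=-∞,β=+∞]: v=41
C [α=-∞,β=41]: v=43 after child 2 ≥ β → β-cutoff, skip 1
D [α=-∞,β=41]: v=48 after child 1 ≥ β → β-cutoff, skip 2
Root [α=-∞,β=+∞]: v=41
Leaves evaluated: 6 of 9.

6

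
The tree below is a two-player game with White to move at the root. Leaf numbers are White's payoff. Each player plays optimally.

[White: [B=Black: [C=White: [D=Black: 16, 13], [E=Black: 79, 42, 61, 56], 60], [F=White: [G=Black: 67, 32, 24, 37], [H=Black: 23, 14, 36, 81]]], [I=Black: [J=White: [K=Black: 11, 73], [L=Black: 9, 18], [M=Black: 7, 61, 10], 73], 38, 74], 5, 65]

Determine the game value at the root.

65

D (Black): min(16, 13) = 13
E (Black): min(79, 42, 61, 56) = 42
C (White): max(13, 42, 60) = 60
G (Black): min(67, 32, 24, 37) = 24
H (Black): min(23, 14, 36, 81) = 14
F (White): max(24, 14) = 24
B (Black): min(60, 24) = 24
K (Black): min(11, 73) = 11
L (Black): min(9, 18) = 9
M (Black): min(7, 61, 10) = 7
J (White): max(11, 9, 7, 73) = 73
I (Black): min(73, 38, 74) = 38
Root (White): max(24, 38, 5, 65) = 65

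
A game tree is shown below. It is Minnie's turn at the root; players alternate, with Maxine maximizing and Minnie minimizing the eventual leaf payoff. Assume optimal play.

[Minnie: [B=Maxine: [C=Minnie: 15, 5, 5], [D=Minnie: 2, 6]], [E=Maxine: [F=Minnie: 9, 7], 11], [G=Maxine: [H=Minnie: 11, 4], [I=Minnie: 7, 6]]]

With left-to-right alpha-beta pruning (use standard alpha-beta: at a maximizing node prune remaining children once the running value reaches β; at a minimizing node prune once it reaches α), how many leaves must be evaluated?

C [α=-∞,β=+∞]: v=5
D [α=5,β=+∞]: v=2 after child 1 ≤ α → α-cutoff, skip 1
B [α=-∞,β=+∞]: v=5
F [α=-∞,β=5]: v=7
E [α=-∞,β=5]: v=7 after child 1 ≥ β → β-cutoff, skip 1
H [α=-∞,β=5]: v=4
I [α=4,β=5]: v=6
G [α=-∞,β=5]: v=6
Root [α=-∞,β=+∞]: v=5
Leaves evaluated: 10 of 12.

10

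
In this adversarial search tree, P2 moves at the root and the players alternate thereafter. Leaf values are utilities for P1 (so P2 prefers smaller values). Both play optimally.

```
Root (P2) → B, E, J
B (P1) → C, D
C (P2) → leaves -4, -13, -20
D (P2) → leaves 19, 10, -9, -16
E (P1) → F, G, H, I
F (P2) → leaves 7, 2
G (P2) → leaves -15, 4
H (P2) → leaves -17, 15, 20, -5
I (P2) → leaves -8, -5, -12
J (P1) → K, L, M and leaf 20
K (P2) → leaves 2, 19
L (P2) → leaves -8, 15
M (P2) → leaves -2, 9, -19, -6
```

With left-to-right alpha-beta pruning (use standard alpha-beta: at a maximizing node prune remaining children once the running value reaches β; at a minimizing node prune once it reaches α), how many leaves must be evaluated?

11

C [α=-∞,β=+∞]: v=-20
D [α=-20,β=+∞]: v=-16
B [α=-∞,β=+∞]: v=-16
F [α=-∞,β=-16]: v=2
E [α=-∞,β=-16]: v=2 after child 1 ≥ β → β-cutoff, skip 3
K [α=-∞,β=-16]: v=2
J [α=-∞,β=-16]: v=2 after child 1 ≥ β → β-cutoff, skip 3
Root [α=-∞,β=+∞]: v=-16
Leaves evaluated: 11 of 27.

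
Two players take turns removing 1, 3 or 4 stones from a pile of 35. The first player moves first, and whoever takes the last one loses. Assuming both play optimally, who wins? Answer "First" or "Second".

First

Mark each pile size as W (mover wins) or L (mover loses):
i:   0  1  2  3  4  5  6  7  8  9 10 11 12 13 14 15 16 17 18 19 20 21 22 23 24 25 26 27 28 29 30 31 32 33 34 35
     W  L  W  L  W  W  W  W  L  W  L  W  W  W  W  L  W  L  W  W  W  W  L  W  L  W  W  W  W  L  W  L  W  W  W  W
Position 35 is W, so the first player wins.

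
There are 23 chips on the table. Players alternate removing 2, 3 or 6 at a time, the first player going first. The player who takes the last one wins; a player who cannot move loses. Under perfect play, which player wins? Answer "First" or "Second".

i:   0  1  2  3  4  5  6  7  8  9 10 11 12 13 14 15 16 17 18 19 20 21 22 23
     L  L  W  W  W  L  W  W  W  L  L  W  W  W  L  W  W  W  L  L  W  W  W  L
Position 23 is L, so the second player wins.

Second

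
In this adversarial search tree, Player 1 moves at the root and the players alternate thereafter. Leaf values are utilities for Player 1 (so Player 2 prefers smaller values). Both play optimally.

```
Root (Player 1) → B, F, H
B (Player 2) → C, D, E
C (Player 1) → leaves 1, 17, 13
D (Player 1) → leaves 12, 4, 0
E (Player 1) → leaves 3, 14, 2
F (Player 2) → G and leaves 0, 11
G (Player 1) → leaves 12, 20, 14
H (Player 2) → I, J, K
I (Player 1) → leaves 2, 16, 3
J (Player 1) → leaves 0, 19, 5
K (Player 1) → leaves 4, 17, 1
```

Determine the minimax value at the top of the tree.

16

C (Player 1): max(1, 17, 13) = 17
D (Player 1): max(12, 4, 0) = 12
E (Player 1): max(3, 14, 2) = 14
B (Player 2): min(17, 12, 14) = 12
G (Player 1): max(12, 20, 14) = 20
F (Player 2): min(20, 0, 11) = 0
I (Player 1): max(2, 16, 3) = 16
J (Player 1): max(0, 19, 5) = 19
K (Player 1): max(4, 17, 1) = 17
H (Player 2): min(16, 19, 17) = 16
Root (Player 1): max(12, 0, 16) = 16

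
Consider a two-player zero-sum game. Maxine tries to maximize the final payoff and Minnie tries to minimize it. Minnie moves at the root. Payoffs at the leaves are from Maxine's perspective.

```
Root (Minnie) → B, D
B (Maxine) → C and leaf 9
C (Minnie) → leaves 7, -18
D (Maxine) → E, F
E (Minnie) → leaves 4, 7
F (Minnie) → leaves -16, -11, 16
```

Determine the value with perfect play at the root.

C (Minnie): min(7, -18) = -18
B (Maxine): max(-18, 9) = 9
E (Minnie): min(4, 7) = 4
F (Minnie): min(-16, -11, 16) = -16
D (Maxine): max(4, -16) = 4
Root (Minnie): min(9, 4) = 4

4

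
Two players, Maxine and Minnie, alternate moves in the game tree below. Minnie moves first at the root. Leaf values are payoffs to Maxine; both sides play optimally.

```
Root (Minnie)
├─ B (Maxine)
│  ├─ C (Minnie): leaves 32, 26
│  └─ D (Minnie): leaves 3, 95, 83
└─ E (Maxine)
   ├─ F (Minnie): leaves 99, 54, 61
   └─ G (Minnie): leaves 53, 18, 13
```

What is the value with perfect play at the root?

26

C (Minnie): min(32, 26) = 26
D (Minnie): min(3, 95, 83) = 3
B (Maxine): max(26, 3) = 26
F (Minnie): min(99, 54, 61) = 54
G (Minnie): min(53, 18, 13) = 13
E (Maxine): max(54, 13) = 54
Root (Minnie): min(26, 54) = 26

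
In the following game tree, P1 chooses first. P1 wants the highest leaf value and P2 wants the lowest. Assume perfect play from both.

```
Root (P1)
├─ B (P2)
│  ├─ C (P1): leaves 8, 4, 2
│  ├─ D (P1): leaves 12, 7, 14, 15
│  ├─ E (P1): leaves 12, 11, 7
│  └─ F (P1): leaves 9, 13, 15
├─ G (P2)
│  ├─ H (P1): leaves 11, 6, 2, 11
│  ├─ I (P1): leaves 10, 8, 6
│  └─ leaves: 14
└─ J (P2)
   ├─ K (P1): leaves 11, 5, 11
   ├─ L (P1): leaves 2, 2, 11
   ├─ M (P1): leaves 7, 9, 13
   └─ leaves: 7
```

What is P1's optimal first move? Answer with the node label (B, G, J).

G

C (P1): max(8, 4, 2) = 8
D (P1): max(12, 7, 14, 15) = 15
E (P1): max(12, 11, 7) = 12
F (P1): max(9, 13, 15) = 15
B (P2): min(8, 15, 12, 15) = 8
H (P1): max(11, 6, 2, 11) = 11
I (P1): max(10, 8, 6) = 10
G (P2): min(11, 10, 14) = 10
K (P1): max(11, 5, 11) = 11
L (P1): max(2, 2, 11) = 11
M (P1): max(7, 9, 13) = 13
J (P2): min(11, 11, 13, 7) = 7
Root (P1): max(8, 10, 7) = 10
P1 picks the child with the highest value: G (value 10).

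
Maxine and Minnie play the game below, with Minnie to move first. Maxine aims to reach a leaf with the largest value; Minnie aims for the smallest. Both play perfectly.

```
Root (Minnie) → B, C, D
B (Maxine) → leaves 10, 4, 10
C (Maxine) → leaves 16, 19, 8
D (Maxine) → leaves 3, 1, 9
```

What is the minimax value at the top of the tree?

B (Maxine): max(10, 4, 10) = 10
C (Maxine): max(16, 19, 8) = 19
D (Maxine): max(3, 1, 9) = 9
Root (Minnie): min(10, 19, 9) = 9

9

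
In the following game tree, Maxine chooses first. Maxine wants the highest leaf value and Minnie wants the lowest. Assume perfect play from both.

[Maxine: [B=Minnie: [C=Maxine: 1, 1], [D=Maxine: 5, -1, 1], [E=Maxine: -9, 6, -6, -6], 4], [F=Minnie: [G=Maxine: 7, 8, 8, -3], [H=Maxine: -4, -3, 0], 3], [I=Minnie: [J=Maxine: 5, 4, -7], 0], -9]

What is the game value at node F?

G: max(7, 8, 8, -3) = 8
H: max(-4, -3, 0) = 0
F: min(8, 0, 3) = 0

0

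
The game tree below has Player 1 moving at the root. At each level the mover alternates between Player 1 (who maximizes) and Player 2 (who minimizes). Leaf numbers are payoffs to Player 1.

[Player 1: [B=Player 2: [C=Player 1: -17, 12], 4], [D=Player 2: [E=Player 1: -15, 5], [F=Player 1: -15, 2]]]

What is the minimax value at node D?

2

E: max(-15, 5) = 5
F: max(-15, 2) = 2
D: min(5, 2) = 2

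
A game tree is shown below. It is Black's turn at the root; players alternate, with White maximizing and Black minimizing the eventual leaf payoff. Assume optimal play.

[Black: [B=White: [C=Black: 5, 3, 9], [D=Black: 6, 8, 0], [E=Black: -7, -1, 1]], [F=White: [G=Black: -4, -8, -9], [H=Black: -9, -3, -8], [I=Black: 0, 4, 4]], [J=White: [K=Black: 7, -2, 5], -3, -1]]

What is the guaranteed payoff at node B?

C: min(5, 3, 9) = 3
D: min(6, 8, 0) = 0
E: min(-7, -1, 1) = -7
B: max(3, 0, -7) = 3

3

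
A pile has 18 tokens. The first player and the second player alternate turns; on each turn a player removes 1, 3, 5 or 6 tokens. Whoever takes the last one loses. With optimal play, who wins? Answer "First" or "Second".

Mark each pile size as W (mover wins) or L (mover loses):
i:   0  1  2  3  4  5  6  7  8  9 10 11 12 13 14 15 16 17 18
     W  L  W  L  W  L  W  W  W  W  W  W  L  W  L  W  L  W  W
Position 18 is W, so the first player wins.

First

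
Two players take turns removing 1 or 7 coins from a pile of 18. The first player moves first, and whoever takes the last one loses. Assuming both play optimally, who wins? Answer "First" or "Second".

Compute winning (W) and losing (L) positions by backward induction:
i:   0  1  2  3  4  5  6  7  8  9 10 11 12 13 14 15 16 17 18
     W  L  W  L  W  L  W  L  W  L  W  L  W  L  W  L  W  L  W
Position 18 is W, so the first player wins.

First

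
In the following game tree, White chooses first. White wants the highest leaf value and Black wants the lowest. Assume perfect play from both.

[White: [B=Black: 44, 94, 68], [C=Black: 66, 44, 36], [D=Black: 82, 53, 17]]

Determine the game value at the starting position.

44

B (Black): min(44, 94, 68) = 44
C (Black): min(66, 44, 36) = 36
D (Black): min(82, 53, 17) = 17
Root (White): max(44, 36, 17) = 44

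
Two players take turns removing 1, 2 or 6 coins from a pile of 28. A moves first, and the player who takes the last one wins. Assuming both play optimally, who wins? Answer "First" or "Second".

W/L table (W = player to move can force a win):
i:   0  1  2  3  4  5  6  7  8  9 10 11 12 13 14 15 16 17 18 19 20 21 22 23 24 25 26 27 28
     L  W  W  L  W  W  W  L  W  W  L  W  W  W  L  W  W  L  W  W  W  L  W  W  L  W  W  W  L
Position 28 is L, so the second player wins.

Second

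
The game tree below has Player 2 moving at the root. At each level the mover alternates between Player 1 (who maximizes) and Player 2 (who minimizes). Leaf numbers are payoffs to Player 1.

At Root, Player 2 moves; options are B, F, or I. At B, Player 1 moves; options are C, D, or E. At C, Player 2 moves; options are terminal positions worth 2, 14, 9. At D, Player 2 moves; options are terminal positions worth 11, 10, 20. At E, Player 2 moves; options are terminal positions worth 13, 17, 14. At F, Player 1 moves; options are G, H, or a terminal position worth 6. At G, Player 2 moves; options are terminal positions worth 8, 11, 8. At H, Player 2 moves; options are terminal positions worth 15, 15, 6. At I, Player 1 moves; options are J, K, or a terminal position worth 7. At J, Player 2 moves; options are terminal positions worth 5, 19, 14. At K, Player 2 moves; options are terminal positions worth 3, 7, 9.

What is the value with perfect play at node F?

8

G: min(8, 11, 8) = 8
H: min(15, 15, 6) = 6
F: max(8, 6, 6) = 8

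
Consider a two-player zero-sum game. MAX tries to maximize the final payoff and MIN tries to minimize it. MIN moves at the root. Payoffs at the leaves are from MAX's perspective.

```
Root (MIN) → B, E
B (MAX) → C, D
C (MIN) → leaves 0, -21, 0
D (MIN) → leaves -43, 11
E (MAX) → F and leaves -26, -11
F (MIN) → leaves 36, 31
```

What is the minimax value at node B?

C: min(0, -21, 0) = -21
D: min(-43, 11) = -43
B: max(-21, -43) = -21

-21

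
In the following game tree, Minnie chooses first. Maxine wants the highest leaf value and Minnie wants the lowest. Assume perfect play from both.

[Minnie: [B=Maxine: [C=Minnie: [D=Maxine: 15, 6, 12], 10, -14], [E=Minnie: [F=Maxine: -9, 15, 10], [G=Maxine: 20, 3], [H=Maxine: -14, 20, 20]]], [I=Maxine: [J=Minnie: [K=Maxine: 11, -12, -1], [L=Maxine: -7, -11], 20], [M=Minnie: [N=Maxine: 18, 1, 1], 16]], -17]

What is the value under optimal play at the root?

-17

D (Maxine): max(15, 6, 12) = 15
C (Minnie): min(15, 10, -14) = -14
F (Maxine): max(-9, 15, 10) = 15
G (Maxine): max(20, 3) = 20
H (Maxine): max(-14, 20, 20) = 20
E (Minnie): min(15, 20, 20) = 15
B (Maxine): max(-14, 15) = 15
K (Maxine): max(11, -12, -1) = 11
L (Maxine): max(-7, -11) = -7
J (Minnie): min(11, -7, 20) = -7
N (Maxine): max(18, 1, 1) = 18
M (Minnie): min(18, 16) = 16
I (Maxine): max(-7, 16) = 16
Root (Minnie): min(15, 16, -17) = -17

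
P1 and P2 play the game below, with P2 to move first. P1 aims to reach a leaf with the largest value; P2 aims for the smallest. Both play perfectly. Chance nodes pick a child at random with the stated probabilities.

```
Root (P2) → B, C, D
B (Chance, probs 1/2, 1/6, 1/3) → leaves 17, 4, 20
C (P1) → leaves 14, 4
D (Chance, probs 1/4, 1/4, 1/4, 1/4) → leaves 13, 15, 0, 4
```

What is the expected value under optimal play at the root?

8

B (Chance): 1/2·17 + 1/6·4 + 1/3·20 = 15.83
C (P1): max(14, 4) = 14
D (Chance): 1/4·13 + 1/4·15 + 1/4·0 + 1/4·4 = 8
Root (P2): min(15.83, 14, 8) = 8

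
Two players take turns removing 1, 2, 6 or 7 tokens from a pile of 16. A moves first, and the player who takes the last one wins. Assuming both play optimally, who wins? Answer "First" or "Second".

Second

W/L table (W = player to move can force a win):
i:   0  1  2  3  4  5  6  7  8  9 10 11 12 13 14 15 16
     L  W  W  L  W  W  W  W  L  W  W  L  W  W  W  W  L
Position 16 is L, so the second player wins.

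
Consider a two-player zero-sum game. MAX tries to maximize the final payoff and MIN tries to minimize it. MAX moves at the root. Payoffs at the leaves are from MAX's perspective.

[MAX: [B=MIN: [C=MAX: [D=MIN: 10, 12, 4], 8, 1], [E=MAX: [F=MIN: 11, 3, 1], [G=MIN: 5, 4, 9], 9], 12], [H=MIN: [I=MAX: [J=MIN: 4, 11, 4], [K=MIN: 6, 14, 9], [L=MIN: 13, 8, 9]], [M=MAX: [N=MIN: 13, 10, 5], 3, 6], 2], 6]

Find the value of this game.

8

D (MIN): min(10, 12, 4) = 4
C (MAX): max(4, 8, 1) = 8
F (MIN): min(11, 3, 1) = 1
G (MIN): min(5, 4, 9) = 4
E (MAX): max(1, 4, 9) = 9
B (MIN): min(8, 9, 12) = 8
J (MIN): min(4, 11, 4) = 4
K (MIN): min(6, 14, 9) = 6
L (MIN): min(13, 8, 9) = 8
I (MAX): max(4, 6, 8) = 8
N (MIN): min(13, 10, 5) = 5
M (MAX): max(5, 3, 6) = 6
H (MIN): min(8, 6, 2) = 2
Root (MAX): max(8, 2, 6) = 8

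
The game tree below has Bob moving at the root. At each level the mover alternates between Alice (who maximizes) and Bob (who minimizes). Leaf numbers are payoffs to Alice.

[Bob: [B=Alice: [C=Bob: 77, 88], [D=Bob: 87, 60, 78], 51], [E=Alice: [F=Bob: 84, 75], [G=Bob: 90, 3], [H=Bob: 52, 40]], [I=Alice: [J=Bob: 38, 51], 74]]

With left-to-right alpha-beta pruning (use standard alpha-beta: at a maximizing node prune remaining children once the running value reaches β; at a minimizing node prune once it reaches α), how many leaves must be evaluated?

13

C [α=-∞,β=+∞]: v=77
D [α=77,β=+∞]: v=60 after child 2 ≤ α → α-cutoff, skip 1
B [α=-∞,β=+∞]: v=77
F [α=-∞,β=77]: v=75
G [α=75,β=77]: v=3
H [α=75,β=77]: v=52 after child 1 ≤ α → α-cutoff, skip 1
E [α=-∞,β=77]: v=75
J [α=-∞,β=75]: v=38
I [α=-∞,β=75]: v=74
Root [α=-∞,β=+∞]: v=74
Leaves evaluated: 13 of 15.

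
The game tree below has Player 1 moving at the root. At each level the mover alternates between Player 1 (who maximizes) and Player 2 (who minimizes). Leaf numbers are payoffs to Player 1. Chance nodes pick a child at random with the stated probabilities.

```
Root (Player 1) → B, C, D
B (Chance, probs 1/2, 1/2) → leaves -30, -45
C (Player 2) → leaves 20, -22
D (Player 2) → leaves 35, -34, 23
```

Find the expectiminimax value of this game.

B (Chance): 1/2·-30 + 1/2·-45 = -37.5
C (Player 2): min(20, -22) = -22
D (Player 2): min(35, -34, 23) = -34
Root (Player 1): max(-37.5, -22, -34) = -22

-22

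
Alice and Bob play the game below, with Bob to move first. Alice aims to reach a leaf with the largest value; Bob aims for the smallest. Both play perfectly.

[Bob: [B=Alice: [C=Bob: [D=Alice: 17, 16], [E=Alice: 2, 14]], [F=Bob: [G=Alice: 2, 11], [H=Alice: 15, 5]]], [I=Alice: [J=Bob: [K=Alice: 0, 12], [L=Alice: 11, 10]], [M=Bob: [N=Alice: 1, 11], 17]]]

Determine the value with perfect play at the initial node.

D (Alice): max(17, 16) = 17
E (Alice): max(2, 14) = 14
C (Bob): min(17, 14) = 14
G (Alice): max(2, 11) = 11
H (Alice): max(15, 5) = 15
F (Bob): min(11, 15) = 11
B (Alice): max(14, 11) = 14
K (Alice): max(0, 12) = 12
L (Alice): max(11, 10) = 11
J (Bob): min(12, 11) = 11
N (Alice): max(1, 11) = 11
M (Bob): min(11, 17) = 11
I (Alice): max(11, 11) = 11
Root (Bob): min(14, 11) = 11

11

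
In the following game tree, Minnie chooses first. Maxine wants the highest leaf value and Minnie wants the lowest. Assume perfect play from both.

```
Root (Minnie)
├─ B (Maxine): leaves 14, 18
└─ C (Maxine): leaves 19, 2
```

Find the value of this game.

B (Maxine): max(14, 18) = 18
C (Maxine): max(19, 2) = 19
Root (Minnie): min(18, 19) = 18

18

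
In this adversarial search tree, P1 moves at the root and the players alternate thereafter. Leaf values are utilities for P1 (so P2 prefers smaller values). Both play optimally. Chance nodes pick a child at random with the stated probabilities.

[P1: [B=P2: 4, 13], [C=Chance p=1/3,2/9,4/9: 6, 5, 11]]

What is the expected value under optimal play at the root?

B (P2): min(4, 13) = 4
C (Chance): 1/3·6 + 2/9·5 + 4/9·11 = 8
Root (P1): max(4, 8) = 8

8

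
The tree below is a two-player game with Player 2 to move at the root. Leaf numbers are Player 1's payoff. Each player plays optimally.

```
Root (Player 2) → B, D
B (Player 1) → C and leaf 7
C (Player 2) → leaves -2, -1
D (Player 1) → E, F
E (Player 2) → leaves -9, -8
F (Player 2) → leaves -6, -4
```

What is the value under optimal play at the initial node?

-6

C (Player 2): min(-2, -1) = -2
B (Player 1): max(-2, 7) = 7
E (Player 2): min(-9, -8) = -9
F (Player 2): min(-6, -4) = -6
D (Player 1): max(-9, -6) = -6
Root (Player 2): min(7, -6) = -6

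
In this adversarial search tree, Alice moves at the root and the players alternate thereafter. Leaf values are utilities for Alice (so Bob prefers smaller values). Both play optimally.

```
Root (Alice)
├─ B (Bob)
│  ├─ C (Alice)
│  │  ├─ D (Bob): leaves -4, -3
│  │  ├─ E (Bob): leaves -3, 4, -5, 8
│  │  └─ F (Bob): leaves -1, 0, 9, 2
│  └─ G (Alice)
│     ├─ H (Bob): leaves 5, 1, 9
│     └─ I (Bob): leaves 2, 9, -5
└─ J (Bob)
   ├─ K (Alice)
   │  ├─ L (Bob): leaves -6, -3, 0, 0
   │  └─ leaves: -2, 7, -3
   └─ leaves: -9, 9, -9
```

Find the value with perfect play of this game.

-1

D (Bob): min(-4, -3) = -4
E (Bob): min(-3, 4, -5, 8) = -5
F (Bob): min(-1, 0, 9, 2) = -1
C (Alice): max(-4, -5, -1) = -1
H (Bob): min(5, 1, 9) = 1
I (Bob): min(2, 9, -5) = -5
G (Alice): max(1, -5) = 1
B (Bob): min(-1, 1) = -1
L (Bob): min(-6, -3, 0, 0) = -6
K (Alice): max(-6, -2, 7, -3) = 7
J (Bob): min(7, -9, 9, -9) = -9
Root (Alice): max(-1, -9) = -1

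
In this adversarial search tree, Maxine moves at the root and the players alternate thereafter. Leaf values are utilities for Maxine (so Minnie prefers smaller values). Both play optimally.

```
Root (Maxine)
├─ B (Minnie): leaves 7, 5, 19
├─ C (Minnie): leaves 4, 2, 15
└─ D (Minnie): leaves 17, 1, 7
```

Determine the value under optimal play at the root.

5

B (Minnie): min(7, 5, 19) = 5
C (Minnie): min(4, 2, 15) = 2
D (Minnie): min(17, 1, 7) = 1
Root (Maxine): max(5, 2, 1) = 5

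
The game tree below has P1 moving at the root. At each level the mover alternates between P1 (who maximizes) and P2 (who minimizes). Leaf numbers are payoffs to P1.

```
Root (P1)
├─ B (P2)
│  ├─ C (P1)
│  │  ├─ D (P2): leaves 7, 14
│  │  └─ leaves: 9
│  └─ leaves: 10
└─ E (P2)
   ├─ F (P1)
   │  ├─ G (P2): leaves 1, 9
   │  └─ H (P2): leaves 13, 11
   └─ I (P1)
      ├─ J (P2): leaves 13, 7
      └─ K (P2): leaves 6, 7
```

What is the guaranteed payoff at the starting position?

9

D (P2): min(7, 14) = 7
C (P1): max(7, 9) = 9
B (P2): min(9, 10) = 9
G (P2): min(1, 9) = 1
H (P2): min(13, 11) = 11
F (P1): max(1, 11) = 11
J (P2): min(13, 7) = 7
K (P2): min(6, 7) = 6
I (P1): max(7, 6) = 7
E (P2): min(11, 7) = 7
Root (P1): max(9, 7) = 9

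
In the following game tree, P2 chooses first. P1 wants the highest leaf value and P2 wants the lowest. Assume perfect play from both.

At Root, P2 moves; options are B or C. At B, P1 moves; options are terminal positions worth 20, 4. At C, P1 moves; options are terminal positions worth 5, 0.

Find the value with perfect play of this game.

5

B (P1): max(20, 4) = 20
C (P1): max(5, 0) = 5
Root (P2): min(20, 5) = 5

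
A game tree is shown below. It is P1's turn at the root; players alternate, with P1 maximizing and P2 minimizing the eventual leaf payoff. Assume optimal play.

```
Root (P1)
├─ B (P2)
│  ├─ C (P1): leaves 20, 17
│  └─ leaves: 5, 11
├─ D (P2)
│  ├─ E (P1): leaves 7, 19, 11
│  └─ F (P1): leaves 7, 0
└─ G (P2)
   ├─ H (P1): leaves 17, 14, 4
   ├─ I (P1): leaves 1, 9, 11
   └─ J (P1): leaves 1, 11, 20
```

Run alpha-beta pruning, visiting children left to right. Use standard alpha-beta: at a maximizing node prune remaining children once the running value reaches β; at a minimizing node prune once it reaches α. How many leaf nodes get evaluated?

17

C [α=-∞,β=+∞]: v=20
B [α=-∞,β=+∞]: v=5
E [α=5,β=+∞]: v=19
F [α=5,β=19]: v=7
D [α=5,β=+∞]: v=7
H [α=7,β=+∞]: v=17
I [α=7,β=17]: v=11
J [α=7,β=11]: v=11 after child 2 ≥ β → β-cutoff, skip 1
G [α=7,β=+∞]: v=11
Root [α=-∞,β=+∞]: v=11
Leaves evaluated: 17 of 18.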